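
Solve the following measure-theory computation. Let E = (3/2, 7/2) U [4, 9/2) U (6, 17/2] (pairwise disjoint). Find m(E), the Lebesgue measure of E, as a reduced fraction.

For pairwise disjoint intervals, m(union_i I_i) = sum_i m(I_i),
and m is invariant under swapping open/closed endpoints (single points have measure 0).
So m(E) = sum_i (b_i - a_i).
  I_1 has length 7/2 - 3/2 = 2.
  I_2 has length 9/2 - 4 = 1/2.
  I_3 has length 17/2 - 6 = 5/2.
Summing:
  m(E) = 2 + 1/2 + 5/2 = 5.

5


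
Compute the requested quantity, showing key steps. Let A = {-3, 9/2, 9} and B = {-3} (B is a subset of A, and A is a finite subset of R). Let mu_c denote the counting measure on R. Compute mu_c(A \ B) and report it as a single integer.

Counting measure assigns mu_c(E) = |E| (number of elements) when E is finite. For B subset A, A \ B is the set of elements of A not in B, so |A \ B| = |A| - |B|.
|A| = 3, |B| = 1, so mu_c(A \ B) = 3 - 1 = 2.

2


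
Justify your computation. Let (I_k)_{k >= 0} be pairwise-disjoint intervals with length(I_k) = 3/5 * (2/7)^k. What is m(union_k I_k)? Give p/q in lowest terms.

By countable additivity of the Lebesgue measure on pairwise disjoint measurable sets,
  m(union_{k >= 0} I_k) = sum_{k >= 0} m(I_k) = sum_{k >= 0} a * r^k,
  with a = 3/5 and r = 2/7.
Since 0 < r = 2/7 < 1, the geometric series converges:
  sum_{k >= 0} a * r^k = a / (1 - r).
  = 3/5 / (1 - 2/7)
  = 3/5 / (5/7)
  = 21/25.

21/25


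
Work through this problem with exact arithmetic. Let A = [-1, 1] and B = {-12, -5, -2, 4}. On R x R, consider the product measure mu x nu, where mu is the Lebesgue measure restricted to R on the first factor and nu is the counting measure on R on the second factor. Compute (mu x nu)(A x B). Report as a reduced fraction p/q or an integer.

For a measurable rectangle A x B, the product measure satisfies
  (mu x nu)(A x B) = mu(A) * nu(B).
  mu(A) = 2.
  nu(B) = 4.
  (mu x nu)(A x B) = 2 * 4 = 8.

8


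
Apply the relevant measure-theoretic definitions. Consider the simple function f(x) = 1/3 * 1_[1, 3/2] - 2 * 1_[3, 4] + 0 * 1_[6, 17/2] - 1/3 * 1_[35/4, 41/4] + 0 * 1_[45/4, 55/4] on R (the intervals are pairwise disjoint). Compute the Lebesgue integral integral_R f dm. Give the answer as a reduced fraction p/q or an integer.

For a simple function f = sum_i c_i * 1_{A_i} with disjoint A_i,
  integral f dm = sum_i c_i * m(A_i).
Lengths of the A_i:
  m(A_1) = 3/2 - 1 = 1/2.
  m(A_2) = 4 - 3 = 1.
  m(A_3) = 17/2 - 6 = 5/2.
  m(A_4) = 41/4 - 35/4 = 3/2.
  m(A_5) = 55/4 - 45/4 = 5/2.
Contributions c_i * m(A_i):
  (1/3) * (1/2) = 1/6.
  (-2) * (1) = -2.
  (0) * (5/2) = 0.
  (-1/3) * (3/2) = -1/2.
  (0) * (5/2) = 0.
Total: 1/6 - 2 + 0 - 1/2 + 0 = -7/3.

-7/3


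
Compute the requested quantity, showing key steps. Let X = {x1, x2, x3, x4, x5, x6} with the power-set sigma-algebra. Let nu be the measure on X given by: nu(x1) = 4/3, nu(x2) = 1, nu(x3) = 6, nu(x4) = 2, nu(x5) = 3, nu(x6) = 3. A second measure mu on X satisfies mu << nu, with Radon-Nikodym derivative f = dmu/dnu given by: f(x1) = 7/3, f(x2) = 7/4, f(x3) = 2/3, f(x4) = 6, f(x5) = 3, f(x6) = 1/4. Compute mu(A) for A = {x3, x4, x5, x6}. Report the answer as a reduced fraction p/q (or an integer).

By the defining property of the Radon-Nikodym derivative, for every measurable set A,
  mu(A) = integral_A f dnu.
Since nu is a discrete measure concentrated on the atoms of X, the integral over A reduces to the sum
  mu(A) = sum_{x in A} f(x) * nu({x}).
Computing each term:
  x3: f(x3) * nu(x3) = 2/3 * 6 = 4.
  x4: f(x4) * nu(x4) = 6 * 2 = 12.
  x5: f(x5) * nu(x5) = 3 * 3 = 9.
  x6: f(x6) * nu(x6) = 1/4 * 3 = 3/4.
Summing: mu(A) = 4 + 12 + 9 + 3/4 = 103/4.

103/4


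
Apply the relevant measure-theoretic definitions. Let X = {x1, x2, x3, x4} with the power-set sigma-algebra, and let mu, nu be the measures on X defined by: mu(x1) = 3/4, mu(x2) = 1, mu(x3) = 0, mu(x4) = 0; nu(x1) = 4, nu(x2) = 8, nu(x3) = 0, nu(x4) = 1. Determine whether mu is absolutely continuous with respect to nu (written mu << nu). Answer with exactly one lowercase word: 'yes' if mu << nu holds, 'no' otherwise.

mu << nu means: every nu-null measurable set is also mu-null; equivalently, for every atom x, if nu({x}) = 0 then mu({x}) = 0.
Checking each atom:
  x1: nu = 4 > 0 -> no constraint.
  x2: nu = 8 > 0 -> no constraint.
  x3: nu = 0, mu = 0 -> consistent with mu << nu.
  x4: nu = 1 > 0 -> no constraint.
No atom violates the condition. Therefore mu << nu.

yes


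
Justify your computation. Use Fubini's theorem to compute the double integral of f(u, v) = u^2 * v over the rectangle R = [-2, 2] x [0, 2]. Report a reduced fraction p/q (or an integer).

f(u, v) is a tensor product of a function of u and a function of v, and both factors are bounded continuous (hence Lebesgue integrable) on the rectangle, so Fubini's theorem applies:
  integral_R f d(m x m) = (integral_a1^b1 u^2 du) * (integral_a2^b2 v dv).
Inner integral in u: integral_{-2}^{2} u^2 du = (2^3 - (-2)^3)/3
  = 16/3.
Inner integral in v: integral_{0}^{2} v dv = (2^2 - 0^2)/2
  = 2.
Product: (16/3) * (2) = 32/3.

32/3


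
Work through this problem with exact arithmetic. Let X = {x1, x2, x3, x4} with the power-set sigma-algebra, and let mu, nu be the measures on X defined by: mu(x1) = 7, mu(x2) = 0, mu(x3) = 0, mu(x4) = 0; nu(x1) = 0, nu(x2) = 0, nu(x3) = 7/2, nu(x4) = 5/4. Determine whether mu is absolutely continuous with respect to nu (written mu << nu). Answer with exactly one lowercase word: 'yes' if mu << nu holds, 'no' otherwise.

mu << nu means: every nu-null measurable set is also mu-null; equivalently, for every atom x, if nu({x}) = 0 then mu({x}) = 0.
Checking each atom:
  x1: nu = 0, mu = 7 > 0 -> violates mu << nu.
  x2: nu = 0, mu = 0 -> consistent with mu << nu.
  x3: nu = 7/2 > 0 -> no constraint.
  x4: nu = 5/4 > 0 -> no constraint.
The atom(s) x1 violate the condition (nu = 0 but mu > 0). Therefore mu is NOT absolutely continuous w.r.t. nu.

no


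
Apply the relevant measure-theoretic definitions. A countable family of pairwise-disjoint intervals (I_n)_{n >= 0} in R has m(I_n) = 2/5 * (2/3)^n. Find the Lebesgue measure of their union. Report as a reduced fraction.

By countable additivity of the Lebesgue measure on pairwise disjoint measurable sets,
  m(union_{n >= 0} I_n) = sum_{n >= 0} m(I_n) = sum_{n >= 0} a * r^n,
  with a = 2/5 and r = 2/3.
Since 0 < r = 2/3 < 1, the geometric series converges:
  sum_{n >= 0} a * r^n = a / (1 - r).
  = 2/5 / (1 - 2/3)
  = 2/5 / (1/3)
  = 6/5.

6/5


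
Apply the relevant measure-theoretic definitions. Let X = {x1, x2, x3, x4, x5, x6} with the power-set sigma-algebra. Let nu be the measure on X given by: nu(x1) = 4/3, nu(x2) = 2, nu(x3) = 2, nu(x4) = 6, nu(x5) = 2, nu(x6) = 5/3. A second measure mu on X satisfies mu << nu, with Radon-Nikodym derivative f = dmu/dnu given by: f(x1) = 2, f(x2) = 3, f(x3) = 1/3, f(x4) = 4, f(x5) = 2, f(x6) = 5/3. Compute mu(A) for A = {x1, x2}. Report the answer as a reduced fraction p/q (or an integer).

By the defining property of the Radon-Nikodym derivative, for every measurable set A,
  mu(A) = integral_A f dnu.
Since nu is a discrete measure concentrated on the atoms of X, the integral over A reduces to the sum
  mu(A) = sum_{x in A} f(x) * nu({x}).
Computing each term:
  x1: f(x1) * nu(x1) = 2 * 4/3 = 8/3.
  x2: f(x2) * nu(x2) = 3 * 2 = 6.
Summing: mu(A) = 8/3 + 6 = 26/3.

26/3


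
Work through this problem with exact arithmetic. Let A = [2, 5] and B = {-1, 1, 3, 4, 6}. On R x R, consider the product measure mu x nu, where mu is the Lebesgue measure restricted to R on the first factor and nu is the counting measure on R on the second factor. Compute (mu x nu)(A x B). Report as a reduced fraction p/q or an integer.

For a measurable rectangle A x B, the product measure satisfies
  (mu x nu)(A x B) = mu(A) * nu(B).
  mu(A) = 3.
  nu(B) = 5.
  (mu x nu)(A x B) = 3 * 5 = 15.

15


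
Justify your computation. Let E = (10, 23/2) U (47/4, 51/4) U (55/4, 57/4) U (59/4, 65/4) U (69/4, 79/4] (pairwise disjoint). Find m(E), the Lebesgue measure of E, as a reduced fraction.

For pairwise disjoint intervals, m(union_i I_i) = sum_i m(I_i),
and m is invariant under swapping open/closed endpoints (single points have measure 0).
So m(E) = sum_i (b_i - a_i).
  I_1 has length 23/2 - 10 = 3/2.
  I_2 has length 51/4 - 47/4 = 1.
  I_3 has length 57/4 - 55/4 = 1/2.
  I_4 has length 65/4 - 59/4 = 3/2.
  I_5 has length 79/4 - 69/4 = 5/2.
Summing:
  m(E) = 3/2 + 1 + 1/2 + 3/2 + 5/2 = 7.

7


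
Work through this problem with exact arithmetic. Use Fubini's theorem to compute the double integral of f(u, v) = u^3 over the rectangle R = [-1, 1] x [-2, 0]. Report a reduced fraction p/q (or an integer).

f(u, v) is a tensor product of a function of u and a function of v, and both factors are bounded continuous (hence Lebesgue integrable) on the rectangle, so Fubini's theorem applies:
  integral_R f d(m x m) = (integral_a1^b1 u^3 du) * (integral_a2^b2 1 dv).
Inner integral in u: integral_{-1}^{1} u^3 du = (1^4 - (-1)^4)/4
  = 0.
Inner integral in v: integral_{-2}^{0} 1 dv = (0^1 - (-2)^1)/1
  = 2.
Product: (0) * (2) = 0.

0


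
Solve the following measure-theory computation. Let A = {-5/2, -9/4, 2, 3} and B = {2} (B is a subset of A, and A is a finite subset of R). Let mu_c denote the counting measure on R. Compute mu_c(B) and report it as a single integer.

Counting measure assigns mu_c(E) = |E| (number of elements) when E is finite.
B has 1 element(s), so mu_c(B) = 1.

1


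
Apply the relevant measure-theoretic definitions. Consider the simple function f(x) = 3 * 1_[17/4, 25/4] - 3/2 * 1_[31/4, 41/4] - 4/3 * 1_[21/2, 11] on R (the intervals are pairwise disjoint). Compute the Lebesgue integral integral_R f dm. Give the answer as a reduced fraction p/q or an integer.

For a simple function f = sum_i c_i * 1_{A_i} with disjoint A_i,
  integral f dm = sum_i c_i * m(A_i).
Lengths of the A_i:
  m(A_1) = 25/4 - 17/4 = 2.
  m(A_2) = 41/4 - 31/4 = 5/2.
  m(A_3) = 11 - 21/2 = 1/2.
Contributions c_i * m(A_i):
  (3) * (2) = 6.
  (-3/2) * (5/2) = -15/4.
  (-4/3) * (1/2) = -2/3.
Total: 6 - 15/4 - 2/3 = 19/12.

19/12


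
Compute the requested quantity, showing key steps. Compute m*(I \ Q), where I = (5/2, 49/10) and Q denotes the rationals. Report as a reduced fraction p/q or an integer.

The interval I = (5/2, 49/10) has m(I) = 49/10 - 5/2 = 12/5 (endpoints are measure-zero, so open/closed/half-open agree). Write I = (I cap Q) u (I \ Q). The rationals in I are countable, so m*(I cap Q) = 0 (cover each rational by intervals whose total length is arbitrarily small). By countable subadditivity m*(I) <= m*(I cap Q) + m*(I \ Q), hence m*(I \ Q) >= m(I) = 12/5. The reverse inequality m*(I \ Q) <= m*(I) = 12/5 is trivial since (I \ Q) is a subset of I. Therefore m*(I \ Q) = 12/5.

12/5


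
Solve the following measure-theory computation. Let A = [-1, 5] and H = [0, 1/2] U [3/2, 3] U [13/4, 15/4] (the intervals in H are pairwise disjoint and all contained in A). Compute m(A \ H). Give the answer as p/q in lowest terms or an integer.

The ambient interval has length m(A) = 5 - (-1) = 6.
Since the holes are disjoint and sit inside A, by finite additivity
  m(H) = sum_i (b_i - a_i), and m(A \ H) = m(A) - m(H).
Computing the hole measures:
  m(H_1) = 1/2 - 0 = 1/2.
  m(H_2) = 3 - 3/2 = 3/2.
  m(H_3) = 15/4 - 13/4 = 1/2.
Summed: m(H) = 1/2 + 3/2 + 1/2 = 5/2.
So m(A \ H) = 6 - 5/2 = 7/2.

7/2


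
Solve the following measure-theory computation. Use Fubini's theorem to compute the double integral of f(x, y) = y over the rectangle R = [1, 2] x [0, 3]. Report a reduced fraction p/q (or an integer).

f(x, y) is a tensor product of a function of x and a function of y, and both factors are bounded continuous (hence Lebesgue integrable) on the rectangle, so Fubini's theorem applies:
  integral_R f d(m x m) = (integral_a1^b1 1 dx) * (integral_a2^b2 y dy).
Inner integral in x: integral_{1}^{2} 1 dx = (2^1 - 1^1)/1
  = 1.
Inner integral in y: integral_{0}^{3} y dy = (3^2 - 0^2)/2
  = 9/2.
Product: (1) * (9/2) = 9/2.

9/2


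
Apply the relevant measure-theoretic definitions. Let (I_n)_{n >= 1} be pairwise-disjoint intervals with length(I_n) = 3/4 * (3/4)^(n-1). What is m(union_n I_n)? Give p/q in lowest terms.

By countable additivity of the Lebesgue measure on pairwise disjoint measurable sets,
  m(union_{n >= 1} I_n) = sum_{n >= 1} m(I_n) = sum_{n >= 1} a * r^(n-1),
  with a = 3/4 and r = 3/4.
Since 0 < r = 3/4 < 1, the geometric series converges:
  sum_{n >= 1} a * r^(n-1) = a / (1 - r).
  = 3/4 / (1 - 3/4)
  = 3/4 / (1/4)
  = 3.

3


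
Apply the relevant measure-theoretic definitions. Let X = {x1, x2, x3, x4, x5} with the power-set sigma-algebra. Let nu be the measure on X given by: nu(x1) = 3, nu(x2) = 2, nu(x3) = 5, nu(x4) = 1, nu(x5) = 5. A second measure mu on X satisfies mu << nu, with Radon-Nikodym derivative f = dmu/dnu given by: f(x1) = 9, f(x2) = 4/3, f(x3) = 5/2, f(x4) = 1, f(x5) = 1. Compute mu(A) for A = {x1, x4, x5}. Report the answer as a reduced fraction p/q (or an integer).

By the defining property of the Radon-Nikodym derivative, for every measurable set A,
  mu(A) = integral_A f dnu.
Since nu is a discrete measure concentrated on the atoms of X, the integral over A reduces to the sum
  mu(A) = sum_{x in A} f(x) * nu({x}).
Computing each term:
  x1: f(x1) * nu(x1) = 9 * 3 = 27.
  x4: f(x4) * nu(x4) = 1 * 1 = 1.
  x5: f(x5) * nu(x5) = 1 * 5 = 5.
Summing: mu(A) = 27 + 1 + 5 = 33.

33


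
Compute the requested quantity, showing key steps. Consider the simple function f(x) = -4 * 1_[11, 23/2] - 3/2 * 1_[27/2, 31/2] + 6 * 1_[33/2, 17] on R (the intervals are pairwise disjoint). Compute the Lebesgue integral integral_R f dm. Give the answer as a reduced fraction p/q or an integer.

For a simple function f = sum_i c_i * 1_{A_i} with disjoint A_i,
  integral f dm = sum_i c_i * m(A_i).
Lengths of the A_i:
  m(A_1) = 23/2 - 11 = 1/2.
  m(A_2) = 31/2 - 27/2 = 2.
  m(A_3) = 17 - 33/2 = 1/2.
Contributions c_i * m(A_i):
  (-4) * (1/2) = -2.
  (-3/2) * (2) = -3.
  (6) * (1/2) = 3.
Total: -2 - 3 + 3 = -2.

-2


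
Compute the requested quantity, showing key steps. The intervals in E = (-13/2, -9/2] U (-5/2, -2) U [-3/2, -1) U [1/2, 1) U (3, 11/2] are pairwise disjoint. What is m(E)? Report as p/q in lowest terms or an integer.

For pairwise disjoint intervals, m(union_i I_i) = sum_i m(I_i),
and m is invariant under swapping open/closed endpoints (single points have measure 0).
So m(E) = sum_i (b_i - a_i).
  I_1 has length -9/2 - (-13/2) = 2.
  I_2 has length -2 - (-5/2) = 1/2.
  I_3 has length -1 - (-3/2) = 1/2.
  I_4 has length 1 - 1/2 = 1/2.
  I_5 has length 11/2 - 3 = 5/2.
Summing:
  m(E) = 2 + 1/2 + 1/2 + 1/2 + 5/2 = 6.

6


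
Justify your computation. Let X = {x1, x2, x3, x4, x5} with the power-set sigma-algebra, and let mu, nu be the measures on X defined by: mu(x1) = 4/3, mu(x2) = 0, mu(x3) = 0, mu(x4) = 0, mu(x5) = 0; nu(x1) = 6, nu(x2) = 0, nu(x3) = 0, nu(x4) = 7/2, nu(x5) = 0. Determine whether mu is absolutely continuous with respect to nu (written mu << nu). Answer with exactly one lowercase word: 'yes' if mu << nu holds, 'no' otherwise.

mu << nu means: every nu-null measurable set is also mu-null; equivalently, for every atom x, if nu({x}) = 0 then mu({x}) = 0.
Checking each atom:
  x1: nu = 6 > 0 -> no constraint.
  x2: nu = 0, mu = 0 -> consistent with mu << nu.
  x3: nu = 0, mu = 0 -> consistent with mu << nu.
  x4: nu = 7/2 > 0 -> no constraint.
  x5: nu = 0, mu = 0 -> consistent with mu << nu.
No atom violates the condition. Therefore mu << nu.

yes


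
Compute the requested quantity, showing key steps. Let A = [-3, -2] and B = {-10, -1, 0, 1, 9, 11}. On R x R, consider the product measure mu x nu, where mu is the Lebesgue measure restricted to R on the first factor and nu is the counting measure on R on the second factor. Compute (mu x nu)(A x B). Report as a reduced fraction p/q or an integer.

For a measurable rectangle A x B, the product measure satisfies
  (mu x nu)(A x B) = mu(A) * nu(B).
  mu(A) = 1.
  nu(B) = 6.
  (mu x nu)(A x B) = 1 * 6 = 6.

6


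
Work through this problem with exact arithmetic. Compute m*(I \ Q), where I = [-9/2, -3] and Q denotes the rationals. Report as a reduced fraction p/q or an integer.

The interval I = [-9/2, -3] has m(I) = -3 - (-9/2) = 3/2 (endpoints are measure-zero, so open/closed/half-open agree). Write I = (I cap Q) u (I \ Q). The rationals in I are countable, so m*(I cap Q) = 0 (cover each rational by intervals whose total length is arbitrarily small). By countable subadditivity m*(I) <= m*(I cap Q) + m*(I \ Q), hence m*(I \ Q) >= m(I) = 3/2. The reverse inequality m*(I \ Q) <= m*(I) = 3/2 is trivial since (I \ Q) is a subset of I. Therefore m*(I \ Q) = 3/2.

3/2


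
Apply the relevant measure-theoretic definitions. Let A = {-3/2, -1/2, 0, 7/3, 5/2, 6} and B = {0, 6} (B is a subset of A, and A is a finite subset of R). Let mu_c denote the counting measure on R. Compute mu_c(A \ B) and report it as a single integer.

Counting measure assigns mu_c(E) = |E| (number of elements) when E is finite. For B subset A, A \ B is the set of elements of A not in B, so |A \ B| = |A| - |B|.
|A| = 6, |B| = 2, so mu_c(A \ B) = 6 - 2 = 4.

4


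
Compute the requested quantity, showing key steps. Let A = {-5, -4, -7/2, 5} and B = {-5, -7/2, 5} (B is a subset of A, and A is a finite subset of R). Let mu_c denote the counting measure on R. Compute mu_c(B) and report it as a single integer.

Counting measure assigns mu_c(E) = |E| (number of elements) when E is finite.
B has 3 element(s), so mu_c(B) = 3.

3


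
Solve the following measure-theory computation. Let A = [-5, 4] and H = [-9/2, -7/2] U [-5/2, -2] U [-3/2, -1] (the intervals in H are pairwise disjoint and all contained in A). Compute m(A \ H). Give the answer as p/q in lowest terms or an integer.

The ambient interval has length m(A) = 4 - (-5) = 9.
Since the holes are disjoint and sit inside A, by finite additivity
  m(H) = sum_i (b_i - a_i), and m(A \ H) = m(A) - m(H).
Computing the hole measures:
  m(H_1) = -7/2 - (-9/2) = 1.
  m(H_2) = -2 - (-5/2) = 1/2.
  m(H_3) = -1 - (-3/2) = 1/2.
Summed: m(H) = 1 + 1/2 + 1/2 = 2.
So m(A \ H) = 9 - 2 = 7.

7


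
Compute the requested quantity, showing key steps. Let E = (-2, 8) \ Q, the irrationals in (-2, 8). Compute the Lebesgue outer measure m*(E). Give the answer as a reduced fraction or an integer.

The interval I = (-2, 8) has m(I) = 8 - (-2) = 10 (endpoints are measure-zero, so open/closed/half-open agree). Write I = (I cap Q) u (I \ Q). The rationals in I are countable, so m*(I cap Q) = 0 (cover each rational by intervals whose total length is arbitrarily small). By countable subadditivity m*(I) <= m*(I cap Q) + m*(I \ Q), hence m*(I \ Q) >= m(I) = 10. The reverse inequality m*(I \ Q) <= m*(I) = 10 is trivial since (I \ Q) is a subset of I. Therefore m*(I \ Q) = 10.

10


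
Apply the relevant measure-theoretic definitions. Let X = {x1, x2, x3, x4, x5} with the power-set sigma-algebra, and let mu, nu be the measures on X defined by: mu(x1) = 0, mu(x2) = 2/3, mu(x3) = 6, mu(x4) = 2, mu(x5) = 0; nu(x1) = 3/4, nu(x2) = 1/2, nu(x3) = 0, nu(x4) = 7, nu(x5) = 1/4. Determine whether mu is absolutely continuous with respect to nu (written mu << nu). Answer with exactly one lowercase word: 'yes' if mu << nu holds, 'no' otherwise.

mu << nu means: every nu-null measurable set is also mu-null; equivalently, for every atom x, if nu({x}) = 0 then mu({x}) = 0.
Checking each atom:
  x1: nu = 3/4 > 0 -> no constraint.
  x2: nu = 1/2 > 0 -> no constraint.
  x3: nu = 0, mu = 6 > 0 -> violates mu << nu.
  x4: nu = 7 > 0 -> no constraint.
  x5: nu = 1/4 > 0 -> no constraint.
The atom(s) x3 violate the condition (nu = 0 but mu > 0). Therefore mu is NOT absolutely continuous w.r.t. nu.

no


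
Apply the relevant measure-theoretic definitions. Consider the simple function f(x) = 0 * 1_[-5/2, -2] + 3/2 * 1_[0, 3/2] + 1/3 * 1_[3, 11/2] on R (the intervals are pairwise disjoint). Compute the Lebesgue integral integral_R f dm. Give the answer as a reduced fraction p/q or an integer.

For a simple function f = sum_i c_i * 1_{A_i} with disjoint A_i,
  integral f dm = sum_i c_i * m(A_i).
Lengths of the A_i:
  m(A_1) = -2 - (-5/2) = 1/2.
  m(A_2) = 3/2 - 0 = 3/2.
  m(A_3) = 11/2 - 3 = 5/2.
Contributions c_i * m(A_i):
  (0) * (1/2) = 0.
  (3/2) * (3/2) = 9/4.
  (1/3) * (5/2) = 5/6.
Total: 0 + 9/4 + 5/6 = 37/12.

37/12


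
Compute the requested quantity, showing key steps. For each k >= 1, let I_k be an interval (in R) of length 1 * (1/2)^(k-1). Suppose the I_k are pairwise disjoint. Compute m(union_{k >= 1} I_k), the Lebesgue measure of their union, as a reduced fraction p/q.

By countable additivity of the Lebesgue measure on pairwise disjoint measurable sets,
  m(union_{k >= 1} I_k) = sum_{k >= 1} m(I_k) = sum_{k >= 1} a * r^(k-1),
  with a = 1 and r = 1/2.
Since 0 < r = 1/2 < 1, the geometric series converges:
  sum_{k >= 1} a * r^(k-1) = a / (1 - r).
  = 1 / (1 - 1/2)
  = 1 / (1/2)
  = 2.

2


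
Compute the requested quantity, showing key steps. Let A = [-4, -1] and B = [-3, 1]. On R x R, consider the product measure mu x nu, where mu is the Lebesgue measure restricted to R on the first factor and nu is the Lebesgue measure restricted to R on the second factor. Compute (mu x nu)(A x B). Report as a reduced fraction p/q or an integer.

For a measurable rectangle A x B, the product measure satisfies
  (mu x nu)(A x B) = mu(A) * nu(B).
  mu(A) = 3.
  nu(B) = 4.
  (mu x nu)(A x B) = 3 * 4 = 12.

12


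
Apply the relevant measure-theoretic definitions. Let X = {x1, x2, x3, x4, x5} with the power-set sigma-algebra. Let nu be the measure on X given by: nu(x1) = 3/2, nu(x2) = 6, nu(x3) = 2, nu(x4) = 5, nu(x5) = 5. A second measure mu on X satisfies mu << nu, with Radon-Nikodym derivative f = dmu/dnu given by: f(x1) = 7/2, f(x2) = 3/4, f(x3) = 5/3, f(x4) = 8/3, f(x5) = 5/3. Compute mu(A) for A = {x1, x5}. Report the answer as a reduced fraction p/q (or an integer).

By the defining property of the Radon-Nikodym derivative, for every measurable set A,
  mu(A) = integral_A f dnu.
Since nu is a discrete measure concentrated on the atoms of X, the integral over A reduces to the sum
  mu(A) = sum_{x in A} f(x) * nu({x}).
Computing each term:
  x1: f(x1) * nu(x1) = 7/2 * 3/2 = 21/4.
  x5: f(x5) * nu(x5) = 5/3 * 5 = 25/3.
Summing: mu(A) = 21/4 + 25/3 = 163/12.

163/12


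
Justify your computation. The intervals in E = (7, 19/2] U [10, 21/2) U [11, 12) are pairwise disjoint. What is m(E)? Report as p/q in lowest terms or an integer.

For pairwise disjoint intervals, m(union_i I_i) = sum_i m(I_i),
and m is invariant under swapping open/closed endpoints (single points have measure 0).
So m(E) = sum_i (b_i - a_i).
  I_1 has length 19/2 - 7 = 5/2.
  I_2 has length 21/2 - 10 = 1/2.
  I_3 has length 12 - 11 = 1.
Summing:
  m(E) = 5/2 + 1/2 + 1 = 4.

4


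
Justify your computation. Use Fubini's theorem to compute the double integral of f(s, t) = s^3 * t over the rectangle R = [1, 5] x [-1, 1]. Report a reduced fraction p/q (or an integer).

f(s, t) is a tensor product of a function of s and a function of t, and both factors are bounded continuous (hence Lebesgue integrable) on the rectangle, so Fubini's theorem applies:
  integral_R f d(m x m) = (integral_a1^b1 s^3 ds) * (integral_a2^b2 t dt).
Inner integral in s: integral_{1}^{5} s^3 ds = (5^4 - 1^4)/4
  = 156.
Inner integral in t: integral_{-1}^{1} t dt = (1^2 - (-1)^2)/2
  = 0.
Product: (156) * (0) = 0.

0


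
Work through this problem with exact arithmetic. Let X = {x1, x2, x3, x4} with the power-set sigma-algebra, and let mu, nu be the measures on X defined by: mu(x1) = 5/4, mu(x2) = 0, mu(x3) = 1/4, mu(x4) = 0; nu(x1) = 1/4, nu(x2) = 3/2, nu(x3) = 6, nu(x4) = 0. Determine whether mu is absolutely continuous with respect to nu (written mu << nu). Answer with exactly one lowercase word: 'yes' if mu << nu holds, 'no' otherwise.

mu << nu means: every nu-null measurable set is also mu-null; equivalently, for every atom x, if nu({x}) = 0 then mu({x}) = 0.
Checking each atom:
  x1: nu = 1/4 > 0 -> no constraint.
  x2: nu = 3/2 > 0 -> no constraint.
  x3: nu = 6 > 0 -> no constraint.
  x4: nu = 0, mu = 0 -> consistent with mu << nu.
No atom violates the condition. Therefore mu << nu.

yes


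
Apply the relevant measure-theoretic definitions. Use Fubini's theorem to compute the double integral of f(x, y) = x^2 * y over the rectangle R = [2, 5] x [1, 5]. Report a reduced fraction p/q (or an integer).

f(x, y) is a tensor product of a function of x and a function of y, and both factors are bounded continuous (hence Lebesgue integrable) on the rectangle, so Fubini's theorem applies:
  integral_R f d(m x m) = (integral_a1^b1 x^2 dx) * (integral_a2^b2 y dy).
Inner integral in x: integral_{2}^{5} x^2 dx = (5^3 - 2^3)/3
  = 39.
Inner integral in y: integral_{1}^{5} y dy = (5^2 - 1^2)/2
  = 12.
Product: (39) * (12) = 468.

468


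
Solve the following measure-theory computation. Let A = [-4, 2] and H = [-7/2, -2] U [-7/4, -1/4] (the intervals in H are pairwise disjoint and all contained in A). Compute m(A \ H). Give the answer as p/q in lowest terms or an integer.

The ambient interval has length m(A) = 2 - (-4) = 6.
Since the holes are disjoint and sit inside A, by finite additivity
  m(H) = sum_i (b_i - a_i), and m(A \ H) = m(A) - m(H).
Computing the hole measures:
  m(H_1) = -2 - (-7/2) = 3/2.
  m(H_2) = -1/4 - (-7/4) = 3/2.
Summed: m(H) = 3/2 + 3/2 = 3.
So m(A \ H) = 6 - 3 = 3.

3


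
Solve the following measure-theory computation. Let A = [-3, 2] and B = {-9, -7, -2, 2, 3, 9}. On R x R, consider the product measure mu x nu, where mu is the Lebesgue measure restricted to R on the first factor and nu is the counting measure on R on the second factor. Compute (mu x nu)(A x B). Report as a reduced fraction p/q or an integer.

For a measurable rectangle A x B, the product measure satisfies
  (mu x nu)(A x B) = mu(A) * nu(B).
  mu(A) = 5.
  nu(B) = 6.
  (mu x nu)(A x B) = 5 * 6 = 30.

30


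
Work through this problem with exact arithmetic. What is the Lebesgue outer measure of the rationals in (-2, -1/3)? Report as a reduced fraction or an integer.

E = Q cap (-2, -1/3) is a subset of Q, which is countable. Enumerate Q = {q_1, q_2, ...}; for any eps > 0, cover q_k by the open interval (q_k - eps/2^(k+1), q_k + eps/2^(k+1)), of length eps/2^k. The total cover length is sum_{k>=1} eps/2^k = eps. Hence m*(E) <= m*(Q) <= eps for every eps > 0, and since outer measure is non-negative, m*(E) = 0.

0


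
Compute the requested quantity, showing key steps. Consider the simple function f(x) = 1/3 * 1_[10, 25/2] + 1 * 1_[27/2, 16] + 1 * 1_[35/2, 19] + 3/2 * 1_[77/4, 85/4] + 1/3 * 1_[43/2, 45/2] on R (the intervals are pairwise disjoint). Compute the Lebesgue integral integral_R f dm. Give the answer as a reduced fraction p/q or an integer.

For a simple function f = sum_i c_i * 1_{A_i} with disjoint A_i,
  integral f dm = sum_i c_i * m(A_i).
Lengths of the A_i:
  m(A_1) = 25/2 - 10 = 5/2.
  m(A_2) = 16 - 27/2 = 5/2.
  m(A_3) = 19 - 35/2 = 3/2.
  m(A_4) = 85/4 - 77/4 = 2.
  m(A_5) = 45/2 - 43/2 = 1.
Contributions c_i * m(A_i):
  (1/3) * (5/2) = 5/6.
  (1) * (5/2) = 5/2.
  (1) * (3/2) = 3/2.
  (3/2) * (2) = 3.
  (1/3) * (1) = 1/3.
Total: 5/6 + 5/2 + 3/2 + 3 + 1/3 = 49/6.

49/6


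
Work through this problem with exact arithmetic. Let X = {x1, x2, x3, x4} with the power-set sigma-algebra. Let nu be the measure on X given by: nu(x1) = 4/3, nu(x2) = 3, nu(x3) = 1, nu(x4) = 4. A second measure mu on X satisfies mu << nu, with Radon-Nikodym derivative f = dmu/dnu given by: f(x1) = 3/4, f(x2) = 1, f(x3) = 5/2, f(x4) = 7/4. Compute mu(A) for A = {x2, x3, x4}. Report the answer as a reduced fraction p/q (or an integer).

By the defining property of the Radon-Nikodym derivative, for every measurable set A,
  mu(A) = integral_A f dnu.
Since nu is a discrete measure concentrated on the atoms of X, the integral over A reduces to the sum
  mu(A) = sum_{x in A} f(x) * nu({x}).
Computing each term:
  x2: f(x2) * nu(x2) = 1 * 3 = 3.
  x3: f(x3) * nu(x3) = 5/2 * 1 = 5/2.
  x4: f(x4) * nu(x4) = 7/4 * 4 = 7.
Summing: mu(A) = 3 + 5/2 + 7 = 25/2.

25/2


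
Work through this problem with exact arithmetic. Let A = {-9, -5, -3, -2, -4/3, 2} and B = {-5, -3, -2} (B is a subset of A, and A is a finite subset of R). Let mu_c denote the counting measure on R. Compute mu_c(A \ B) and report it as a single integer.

Counting measure assigns mu_c(E) = |E| (number of elements) when E is finite. For B subset A, A \ B is the set of elements of A not in B, so |A \ B| = |A| - |B|.
|A| = 6, |B| = 3, so mu_c(A \ B) = 6 - 3 = 3.

3


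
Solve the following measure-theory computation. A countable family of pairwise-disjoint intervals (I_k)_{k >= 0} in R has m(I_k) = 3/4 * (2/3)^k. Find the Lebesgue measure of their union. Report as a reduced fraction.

By countable additivity of the Lebesgue measure on pairwise disjoint measurable sets,
  m(union_{k >= 0} I_k) = sum_{k >= 0} m(I_k) = sum_{k >= 0} a * r^k,
  with a = 3/4 and r = 2/3.
Since 0 < r = 2/3 < 1, the geometric series converges:
  sum_{k >= 0} a * r^k = a / (1 - r).
  = 3/4 / (1 - 2/3)
  = 3/4 / (1/3)
  = 9/4.

9/4


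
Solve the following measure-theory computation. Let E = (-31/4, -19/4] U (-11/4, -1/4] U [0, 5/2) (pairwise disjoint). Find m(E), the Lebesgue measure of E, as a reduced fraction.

For pairwise disjoint intervals, m(union_i I_i) = sum_i m(I_i),
and m is invariant under swapping open/closed endpoints (single points have measure 0).
So m(E) = sum_i (b_i - a_i).
  I_1 has length -19/4 - (-31/4) = 3.
  I_2 has length -1/4 - (-11/4) = 5/2.
  I_3 has length 5/2 - 0 = 5/2.
Summing:
  m(E) = 3 + 5/2 + 5/2 = 8.

8


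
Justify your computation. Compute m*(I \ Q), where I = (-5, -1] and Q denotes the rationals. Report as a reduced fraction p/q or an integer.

The interval I = (-5, -1] has m(I) = -1 - (-5) = 4 (endpoints are measure-zero, so open/closed/half-open agree). Write I = (I cap Q) u (I \ Q). The rationals in I are countable, so m*(I cap Q) = 0 (cover each rational by intervals whose total length is arbitrarily small). By countable subadditivity m*(I) <= m*(I cap Q) + m*(I \ Q), hence m*(I \ Q) >= m(I) = 4. The reverse inequality m*(I \ Q) <= m*(I) = 4 is trivial since (I \ Q) is a subset of I. Therefore m*(I \ Q) = 4.

4


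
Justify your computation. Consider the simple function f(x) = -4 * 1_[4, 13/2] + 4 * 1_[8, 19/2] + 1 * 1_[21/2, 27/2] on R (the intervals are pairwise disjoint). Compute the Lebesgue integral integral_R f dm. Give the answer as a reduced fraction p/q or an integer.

For a simple function f = sum_i c_i * 1_{A_i} with disjoint A_i,
  integral f dm = sum_i c_i * m(A_i).
Lengths of the A_i:
  m(A_1) = 13/2 - 4 = 5/2.
  m(A_2) = 19/2 - 8 = 3/2.
  m(A_3) = 27/2 - 21/2 = 3.
Contributions c_i * m(A_i):
  (-4) * (5/2) = -10.
  (4) * (3/2) = 6.
  (1) * (3) = 3.
Total: -10 + 6 + 3 = -1.

-1


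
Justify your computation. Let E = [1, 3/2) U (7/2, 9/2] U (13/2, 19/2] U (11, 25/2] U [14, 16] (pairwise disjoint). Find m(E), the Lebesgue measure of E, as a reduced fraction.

For pairwise disjoint intervals, m(union_i I_i) = sum_i m(I_i),
and m is invariant under swapping open/closed endpoints (single points have measure 0).
So m(E) = sum_i (b_i - a_i).
  I_1 has length 3/2 - 1 = 1/2.
  I_2 has length 9/2 - 7/2 = 1.
  I_3 has length 19/2 - 13/2 = 3.
  I_4 has length 25/2 - 11 = 3/2.
  I_5 has length 16 - 14 = 2.
Summing:
  m(E) = 1/2 + 1 + 3 + 3/2 + 2 = 8.

8


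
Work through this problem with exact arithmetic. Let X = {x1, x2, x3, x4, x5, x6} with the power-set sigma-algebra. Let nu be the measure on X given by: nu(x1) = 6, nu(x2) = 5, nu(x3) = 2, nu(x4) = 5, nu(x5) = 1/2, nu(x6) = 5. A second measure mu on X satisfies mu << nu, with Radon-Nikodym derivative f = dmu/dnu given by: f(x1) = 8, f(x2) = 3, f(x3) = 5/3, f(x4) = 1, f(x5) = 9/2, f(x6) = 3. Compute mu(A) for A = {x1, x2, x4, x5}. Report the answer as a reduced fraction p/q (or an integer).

By the defining property of the Radon-Nikodym derivative, for every measurable set A,
  mu(A) = integral_A f dnu.
Since nu is a discrete measure concentrated on the atoms of X, the integral over A reduces to the sum
  mu(A) = sum_{x in A} f(x) * nu({x}).
Computing each term:
  x1: f(x1) * nu(x1) = 8 * 6 = 48.
  x2: f(x2) * nu(x2) = 3 * 5 = 15.
  x4: f(x4) * nu(x4) = 1 * 5 = 5.
  x5: f(x5) * nu(x5) = 9/2 * 1/2 = 9/4.
Summing: mu(A) = 48 + 15 + 5 + 9/4 = 281/4.

281/4


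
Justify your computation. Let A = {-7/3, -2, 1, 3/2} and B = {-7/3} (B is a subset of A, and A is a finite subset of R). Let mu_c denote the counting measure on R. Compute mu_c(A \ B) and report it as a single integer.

Counting measure assigns mu_c(E) = |E| (number of elements) when E is finite. For B subset A, A \ B is the set of elements of A not in B, so |A \ B| = |A| - |B|.
|A| = 4, |B| = 1, so mu_c(A \ B) = 4 - 1 = 3.

3


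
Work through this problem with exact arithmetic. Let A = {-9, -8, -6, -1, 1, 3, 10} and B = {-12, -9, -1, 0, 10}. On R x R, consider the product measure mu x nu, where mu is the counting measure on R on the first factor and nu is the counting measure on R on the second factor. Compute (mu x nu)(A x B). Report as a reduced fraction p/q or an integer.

For a measurable rectangle A x B, the product measure satisfies
  (mu x nu)(A x B) = mu(A) * nu(B).
  mu(A) = 7.
  nu(B) = 5.
  (mu x nu)(A x B) = 7 * 5 = 35.

35


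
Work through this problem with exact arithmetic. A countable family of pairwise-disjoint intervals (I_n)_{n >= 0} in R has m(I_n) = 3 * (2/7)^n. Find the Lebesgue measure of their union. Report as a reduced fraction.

By countable additivity of the Lebesgue measure on pairwise disjoint measurable sets,
  m(union_{n >= 0} I_n) = sum_{n >= 0} m(I_n) = sum_{n >= 0} a * r^n,
  with a = 3 and r = 2/7.
Since 0 < r = 2/7 < 1, the geometric series converges:
  sum_{n >= 0} a * r^n = a / (1 - r).
  = 3 / (1 - 2/7)
  = 3 / (5/7)
  = 21/5.

21/5


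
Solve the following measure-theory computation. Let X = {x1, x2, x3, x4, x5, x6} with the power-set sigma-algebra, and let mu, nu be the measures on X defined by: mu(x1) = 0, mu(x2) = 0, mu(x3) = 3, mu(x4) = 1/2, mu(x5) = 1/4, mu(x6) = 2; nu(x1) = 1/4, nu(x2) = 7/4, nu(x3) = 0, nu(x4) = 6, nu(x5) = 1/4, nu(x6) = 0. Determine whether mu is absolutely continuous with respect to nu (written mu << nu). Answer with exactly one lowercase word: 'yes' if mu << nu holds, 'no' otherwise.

mu << nu means: every nu-null measurable set is also mu-null; equivalently, for every atom x, if nu({x}) = 0 then mu({x}) = 0.
Checking each atom:
  x1: nu = 1/4 > 0 -> no constraint.
  x2: nu = 7/4 > 0 -> no constraint.
  x3: nu = 0, mu = 3 > 0 -> violates mu << nu.
  x4: nu = 6 > 0 -> no constraint.
  x5: nu = 1/4 > 0 -> no constraint.
  x6: nu = 0, mu = 2 > 0 -> violates mu << nu.
The atom(s) x3, x6 violate the condition (nu = 0 but mu > 0). Therefore mu is NOT absolutely continuous w.r.t. nu.

no


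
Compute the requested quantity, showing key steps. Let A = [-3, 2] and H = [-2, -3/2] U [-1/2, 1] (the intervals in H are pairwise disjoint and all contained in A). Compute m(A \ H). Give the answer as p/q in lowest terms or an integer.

The ambient interval has length m(A) = 2 - (-3) = 5.
Since the holes are disjoint and sit inside A, by finite additivity
  m(H) = sum_i (b_i - a_i), and m(A \ H) = m(A) - m(H).
Computing the hole measures:
  m(H_1) = -3/2 - (-2) = 1/2.
  m(H_2) = 1 - (-1/2) = 3/2.
Summed: m(H) = 1/2 + 3/2 = 2.
So m(A \ H) = 5 - 2 = 3.

3


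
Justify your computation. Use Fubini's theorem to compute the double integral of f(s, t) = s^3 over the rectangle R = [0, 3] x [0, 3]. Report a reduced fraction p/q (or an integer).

f(s, t) is a tensor product of a function of s and a function of t, and both factors are bounded continuous (hence Lebesgue integrable) on the rectangle, so Fubini's theorem applies:
  integral_R f d(m x m) = (integral_a1^b1 s^3 ds) * (integral_a2^b2 1 dt).
Inner integral in s: integral_{0}^{3} s^3 ds = (3^4 - 0^4)/4
  = 81/4.
Inner integral in t: integral_{0}^{3} 1 dt = (3^1 - 0^1)/1
  = 3.
Product: (81/4) * (3) = 243/4.

243/4


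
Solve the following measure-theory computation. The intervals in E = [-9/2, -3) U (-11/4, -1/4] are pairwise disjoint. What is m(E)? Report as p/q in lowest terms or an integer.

For pairwise disjoint intervals, m(union_i I_i) = sum_i m(I_i),
and m is invariant under swapping open/closed endpoints (single points have measure 0).
So m(E) = sum_i (b_i - a_i).
  I_1 has length -3 - (-9/2) = 3/2.
  I_2 has length -1/4 - (-11/4) = 5/2.
Summing:
  m(E) = 3/2 + 5/2 = 4.

4


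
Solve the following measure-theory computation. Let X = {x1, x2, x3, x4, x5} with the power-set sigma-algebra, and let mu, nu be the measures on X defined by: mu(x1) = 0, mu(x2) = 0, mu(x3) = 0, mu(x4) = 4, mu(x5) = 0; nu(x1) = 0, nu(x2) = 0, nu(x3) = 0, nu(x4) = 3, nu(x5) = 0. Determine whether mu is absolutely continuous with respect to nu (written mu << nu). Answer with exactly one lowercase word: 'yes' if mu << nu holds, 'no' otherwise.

mu << nu means: every nu-null measurable set is also mu-null; equivalently, for every atom x, if nu({x}) = 0 then mu({x}) = 0.
Checking each atom:
  x1: nu = 0, mu = 0 -> consistent with mu << nu.
  x2: nu = 0, mu = 0 -> consistent with mu << nu.
  x3: nu = 0, mu = 0 -> consistent with mu << nu.
  x4: nu = 3 > 0 -> no constraint.
  x5: nu = 0, mu = 0 -> consistent with mu << nu.
No atom violates the condition. Therefore mu << nu.

yes


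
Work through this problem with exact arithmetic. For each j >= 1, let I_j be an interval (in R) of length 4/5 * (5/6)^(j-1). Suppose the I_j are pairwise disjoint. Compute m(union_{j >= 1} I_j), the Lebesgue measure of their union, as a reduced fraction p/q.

By countable additivity of the Lebesgue measure on pairwise disjoint measurable sets,
  m(union_{j >= 1} I_j) = sum_{j >= 1} m(I_j) = sum_{j >= 1} a * r^(j-1),
  with a = 4/5 and r = 5/6.
Since 0 < r = 5/6 < 1, the geometric series converges:
  sum_{j >= 1} a * r^(j-1) = a / (1 - r).
  = 4/5 / (1 - 5/6)
  = 4/5 / (1/6)
  = 24/5.

24/5


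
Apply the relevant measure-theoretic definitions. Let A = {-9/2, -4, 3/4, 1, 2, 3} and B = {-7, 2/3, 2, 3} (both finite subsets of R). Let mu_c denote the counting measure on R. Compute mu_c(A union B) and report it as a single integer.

Counting measure on a finite set equals cardinality. By inclusion-exclusion, |A union B| = |A| + |B| - |A cap B|.
|A| = 6, |B| = 4, |A cap B| = 2.
So mu_c(A union B) = 6 + 4 - 2 = 8.

8


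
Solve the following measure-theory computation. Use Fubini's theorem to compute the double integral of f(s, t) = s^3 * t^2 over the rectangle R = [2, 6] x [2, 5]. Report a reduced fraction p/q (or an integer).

f(s, t) is a tensor product of a function of s and a function of t, and both factors are bounded continuous (hence Lebesgue integrable) on the rectangle, so Fubini's theorem applies:
  integral_R f d(m x m) = (integral_a1^b1 s^3 ds) * (integral_a2^b2 t^2 dt).
Inner integral in s: integral_{2}^{6} s^3 ds = (6^4 - 2^4)/4
  = 320.
Inner integral in t: integral_{2}^{5} t^2 dt = (5^3 - 2^3)/3
  = 39.
Product: (320) * (39) = 12480.

12480


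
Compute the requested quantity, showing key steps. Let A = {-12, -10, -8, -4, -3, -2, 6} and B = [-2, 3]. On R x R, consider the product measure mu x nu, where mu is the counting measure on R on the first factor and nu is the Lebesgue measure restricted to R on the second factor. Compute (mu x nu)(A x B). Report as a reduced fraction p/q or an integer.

For a measurable rectangle A x B, the product measure satisfies
  (mu x nu)(A x B) = mu(A) * nu(B).
  mu(A) = 7.
  nu(B) = 5.
  (mu x nu)(A x B) = 7 * 5 = 35.

35


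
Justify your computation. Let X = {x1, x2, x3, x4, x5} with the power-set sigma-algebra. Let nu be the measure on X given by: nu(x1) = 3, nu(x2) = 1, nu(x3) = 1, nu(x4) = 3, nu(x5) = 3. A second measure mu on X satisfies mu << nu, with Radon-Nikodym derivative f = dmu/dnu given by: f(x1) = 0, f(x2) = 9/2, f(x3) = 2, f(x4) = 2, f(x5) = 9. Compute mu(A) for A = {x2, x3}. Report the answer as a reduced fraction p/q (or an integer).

By the defining property of the Radon-Nikodym derivative, for every measurable set A,
  mu(A) = integral_A f dnu.
Since nu is a discrete measure concentrated on the atoms of X, the integral over A reduces to the sum
  mu(A) = sum_{x in A} f(x) * nu({x}).
Computing each term:
  x2: f(x2) * nu(x2) = 9/2 * 1 = 9/2.
  x3: f(x3) * nu(x3) = 2 * 1 = 2.
Summing: mu(A) = 9/2 + 2 = 13/2.

13/2
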